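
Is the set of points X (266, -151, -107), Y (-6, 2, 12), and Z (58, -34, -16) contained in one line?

XY = (-272, 153, 119), XZ = (-208, 117, 91).
Each component of XZ is 13/17 times the corresponding component of XY, so XZ = 13/17·XY and the points are collinear.

Yes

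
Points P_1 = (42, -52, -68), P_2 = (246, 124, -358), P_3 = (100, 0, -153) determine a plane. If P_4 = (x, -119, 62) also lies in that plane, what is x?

A normal to the plane is n = P_1P_2 × P_1P_3 = (120, 520, 400).
P_4 lies in the plane iff n · P_1P_4 = 0.
This gives (120)x + (12120) = 0, so x = -101.

-101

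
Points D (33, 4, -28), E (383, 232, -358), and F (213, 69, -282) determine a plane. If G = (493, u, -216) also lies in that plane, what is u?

456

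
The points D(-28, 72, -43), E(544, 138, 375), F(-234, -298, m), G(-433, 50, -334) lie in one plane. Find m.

-263

Normal to plane DEG: n = (-10010, -2838, 14146); plane equation n·P = -532334.
Requiring n·F = -532334: (14146)m + (3188064) = -532334.
So m = -263.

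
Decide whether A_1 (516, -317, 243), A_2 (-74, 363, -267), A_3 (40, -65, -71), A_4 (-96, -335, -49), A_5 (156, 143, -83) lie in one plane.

No

The plane through A_1, A_2, A_3 has normal n = A_1A_2 × A_1A_3 = (-85000, 57500, 175000) and equation n·P = -19562500.
Checking the remaining points: n·A_4 = -19677500, n·A_5 = -19562500.
Since n·A_4 = -19677500 ≠ -19562500, A_4 is off the plane and the points are not all coplanar.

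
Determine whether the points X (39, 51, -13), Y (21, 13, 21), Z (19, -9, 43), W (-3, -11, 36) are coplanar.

No

The four points are coplanar iff the 3×3 determinant with rows XY, XZ, XW is zero.
Rows: (-18, -38, 34), (-20, -60, 56), (-42, -62, 49).
Expanding along the first row: (-18)(532) − (-38)(1372) + (34)(-1280) = -960.
Nonzero ⇒ not coplanar.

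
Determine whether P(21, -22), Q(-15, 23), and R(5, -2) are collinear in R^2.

Yes

PQ = (-36, 45), PR = (-16, 20).
Twice the signed area of △PQR is (-36)(20) − (45)(-16) = 0.
The triangle is degenerate (zero area), so the points are collinear.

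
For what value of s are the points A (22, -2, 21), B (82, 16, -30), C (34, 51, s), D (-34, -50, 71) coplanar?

7

Normal to plane ABD: n = (-1548, -144, -1872); plane equation n·P = -73080.
Requiring n·C = -73080: (-1872)s + (-59976) = -73080.
So s = 7.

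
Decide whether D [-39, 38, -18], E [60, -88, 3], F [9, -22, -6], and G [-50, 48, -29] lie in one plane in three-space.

A normal to the plane through D, E, F is n = DE × DF = (-252, -180, 108).
The plane has equation n·P = 1044. For G: n·G = 828.
828 ≠ 1044, so G is off the plane.

No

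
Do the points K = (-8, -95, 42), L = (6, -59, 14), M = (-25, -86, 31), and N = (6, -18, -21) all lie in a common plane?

A normal to the plane through K, L, M is n = KL × KM = (-144, 630, 738).
The plane has equation n·P = -27702. For N: n·N = -27702.
Equal, so N lies in the plane and all four are coplanar.

Yes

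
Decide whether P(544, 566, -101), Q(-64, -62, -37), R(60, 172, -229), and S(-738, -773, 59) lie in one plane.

With P as base: PQ = (-608, -628, 64), PR = (-484, -394, -128), PS = (-1282, -1339, 160).
PR × PS = (-234432, 241536, 142968).
PQ · (PR × PS) = 0.
The scalar triple product vanishes, so the four points are coplanar.

Yes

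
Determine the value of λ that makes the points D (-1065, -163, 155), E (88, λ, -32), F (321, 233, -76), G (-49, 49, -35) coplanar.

Coplanarity ⇔ det[DE; DF; DG] = 0.
Expanding, this is linear in λ: (28644)λ + (-5327784) = 0.
So λ = 186.

186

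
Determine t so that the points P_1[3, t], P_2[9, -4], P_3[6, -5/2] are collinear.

The three points are collinear iff det[P_1P_2; P_1P_3] = 0.
This determinant is linear in t: (-3)t + (-3) = 0, so t = -1.

-1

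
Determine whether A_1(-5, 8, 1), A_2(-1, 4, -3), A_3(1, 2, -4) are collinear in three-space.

No

A_1A_2 = (4, -4, -4), A_1A_3 = (6, -6, -5).
A_1A_2 × A_1A_3 = (-4, -4, 0).
The cross product is nonzero, so the points do not lie on one line.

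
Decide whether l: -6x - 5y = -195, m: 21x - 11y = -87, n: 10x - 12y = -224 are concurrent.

Intersecting l and m: solving the 2×2 system gives (x, y) = (10, 27).
Substitute into n: (10)(10) + (-12)(27) = -224.
This equals -224, so (10, 27) lies on all three lines and they are concurrent.

Yes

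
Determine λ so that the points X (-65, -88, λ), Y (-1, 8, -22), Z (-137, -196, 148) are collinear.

Direction YZ = (-136, -204, 170). From the x-coordinate of X, the parameter along the line is τ = (-65 − (-1))/(-136) = 8/17.
Then λ = (-22) + 8/17·(170) = 58.

58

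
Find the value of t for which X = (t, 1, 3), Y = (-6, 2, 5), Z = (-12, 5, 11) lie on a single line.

-4

Direction YZ = (-6, 3, 6). From the y-coordinate of X, the parameter along the line is τ = (1 − 2)/3 = -1/3.
Then t = (-6) + (-1/3)·(-6) = -4.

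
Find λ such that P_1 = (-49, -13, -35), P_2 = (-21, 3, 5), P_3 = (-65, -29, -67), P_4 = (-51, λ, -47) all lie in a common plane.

-21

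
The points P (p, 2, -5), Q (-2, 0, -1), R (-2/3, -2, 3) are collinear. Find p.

-10/3

Direction QR = (4/3, -2, 4). From the y-coordinate of P, the parameter along the line is τ = (2 − 0)/(-2) = -1.
Then p = (-2) + (-1)·(4/3) = -10/3.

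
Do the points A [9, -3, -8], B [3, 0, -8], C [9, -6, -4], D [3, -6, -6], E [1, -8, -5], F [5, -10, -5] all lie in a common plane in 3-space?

No

The plane through A, B, C has normal n = AB × AC = (12, 24, 18) and equation n·P = -108.
Checking the remaining points: n·D = -216, n·E = -270, n·F = -270.
Since n·D = -216 ≠ -108, D is off the plane and the points are not all coplanar.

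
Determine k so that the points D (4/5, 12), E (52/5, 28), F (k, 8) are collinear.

-8/5

The three points are collinear iff det[DE; DF] = 0.
This determinant is linear in k: (-16)k + (-128/5) = 0, so k = -8/5.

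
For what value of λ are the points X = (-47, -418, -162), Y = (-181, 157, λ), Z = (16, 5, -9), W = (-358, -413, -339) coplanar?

-80

Normal to plane XZW: n = (-75636, -36432, 131868); plane equation n·P = -2579148.
Requiring n·Y = -2579148: (131868)λ + (7970292) = -2579148.
So λ = -80.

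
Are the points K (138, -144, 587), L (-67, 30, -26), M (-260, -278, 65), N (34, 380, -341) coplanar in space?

Yes

With K as base: KL = (-205, 174, -613), KM = (-398, -134, -522), KN = (-104, 524, -928).
KM × KN = (397880, -315056, -222488).
KL · (KM × KN) = 0.
The scalar triple product vanishes, so the four points are coplanar.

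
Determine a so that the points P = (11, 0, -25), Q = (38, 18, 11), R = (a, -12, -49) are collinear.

Collinearity requires PQ × PR = 0; each component is linear in a.
The y-component gives (36)a + (252) = 0, so a = -7.
The remaining components then also vanish.

-7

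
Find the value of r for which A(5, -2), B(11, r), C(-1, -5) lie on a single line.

The three points are collinear iff det[AB; AC] = 0.
This determinant is linear in r: (6)r + (-6) = 0, so r = 1.

1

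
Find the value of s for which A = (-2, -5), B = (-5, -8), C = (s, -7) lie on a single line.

The three points are collinear iff det[AB; AC] = 0.
This determinant is linear in s: (3)s + (12) = 0, so s = -4.

-4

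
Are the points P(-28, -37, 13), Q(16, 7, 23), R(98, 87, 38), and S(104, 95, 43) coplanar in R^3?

Yes

The four points are coplanar iff the 3×3 determinant with rows PQ, PR, PS is zero.
Rows: (44, 44, 10), (126, 124, 25), (132, 132, 30).
Expanding along the first row: (44)(420) − (44)(480) + (10)(264) = 0.
Zero determinant ⇒ coplanar.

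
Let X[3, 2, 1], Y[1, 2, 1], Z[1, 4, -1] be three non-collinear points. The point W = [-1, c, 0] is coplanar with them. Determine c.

3

A normal to the plane is n = XY × XZ = (0, -4, -4).
W lies in the plane iff n · XW = 0.
This gives (-4)c + (12) = 0, so c = 3.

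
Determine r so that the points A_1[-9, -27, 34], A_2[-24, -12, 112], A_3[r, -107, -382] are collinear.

71

Collinearity requires A_1A_2 × A_1A_3 = 0; each component is linear in r.
The y-component gives (78)r + (-5538) = 0, so r = 71.
The remaining components then also vanish.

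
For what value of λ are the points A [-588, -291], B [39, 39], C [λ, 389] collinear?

704

The three points are collinear iff det[AB; AC] = 0.
This determinant is linear in λ: (-330)λ + (232320) = 0, so λ = 704.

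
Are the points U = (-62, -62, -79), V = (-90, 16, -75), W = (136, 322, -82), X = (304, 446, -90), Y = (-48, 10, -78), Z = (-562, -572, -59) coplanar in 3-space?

Yes

The plane through U, V, W has normal n = UV × UW = (-1770, 708, -26196) and equation n·P = 2135328.
Checking the remaining points: n·X = 2135328, n·Y = 2135328, n·Z = 2135328.
All equal 2135328, so all 6 points lie in one plane.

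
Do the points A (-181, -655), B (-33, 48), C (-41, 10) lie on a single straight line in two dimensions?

Yes

AB = (148, 703), AC = (140, 665).
Checking proportionality: AC = 35/37·AB, so the vectors are parallel and the points are collinear.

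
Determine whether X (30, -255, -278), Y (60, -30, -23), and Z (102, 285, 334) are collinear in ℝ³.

Yes

XY = (30, 225, 255), XZ = (72, 540, 612).
Each component of XZ is 12/5 times the corresponding component of XY, so XZ = 12/5·XY and the points are collinear.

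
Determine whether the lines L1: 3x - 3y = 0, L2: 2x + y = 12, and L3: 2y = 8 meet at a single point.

Intersecting L1 and L2: solving the 2×2 system gives (x, y) = (4, 4).
Substitute into L3: (0)(4) + (2)(4) = 8.
This equals 8, so (4, 4) lies on all three lines and they are concurrent.

Yes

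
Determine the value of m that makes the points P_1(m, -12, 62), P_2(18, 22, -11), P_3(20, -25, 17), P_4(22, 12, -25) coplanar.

10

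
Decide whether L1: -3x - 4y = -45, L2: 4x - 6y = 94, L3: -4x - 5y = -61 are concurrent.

Intersecting L1 and L2: solving the 2×2 system gives (x, y) = (19, -3).
Substitute into L3: (-4)(19) + (-5)(-3) = -61.
This equals -61, so (19, -3) lies on all three lines and they are concurrent.

Yes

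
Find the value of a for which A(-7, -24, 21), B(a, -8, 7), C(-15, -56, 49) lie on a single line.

Collinearity requires AB × AC = 0; each component is linear in a.
The y-component gives (-28)a + (-84) = 0, so a = -3.
The remaining components then also vanish.

-3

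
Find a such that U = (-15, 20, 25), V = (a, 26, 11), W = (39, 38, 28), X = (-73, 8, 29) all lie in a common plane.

Normal to plane UWX: n = (108, -390, 396); plane equation n·P = 480.
Requiring n·V = 480: (108)a + (-5784) = 480.
So a = 58.

58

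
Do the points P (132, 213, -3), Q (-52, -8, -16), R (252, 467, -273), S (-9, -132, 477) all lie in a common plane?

No

The four points are coplanar iff the 3×3 determinant with rows PQ, PR, PS is zero.
Rows: (-184, -221, -13), (120, 254, -270), (-141, -345, 480).
Expanding along the first row: (-184)(28770) − (-221)(19530) + (-13)(-5586) = -904932.
Nonzero ⇒ not coplanar.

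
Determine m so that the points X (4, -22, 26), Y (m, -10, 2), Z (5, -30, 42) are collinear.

Collinearity requires XY × XZ = 0; each component is linear in m.
The y-component gives (-16)m + (40) = 0, so m = 5/2.
The remaining components then also vanish.

5/2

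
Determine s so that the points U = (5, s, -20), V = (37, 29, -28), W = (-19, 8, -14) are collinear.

17

Collinearity requires UV × UW = 0; each component is linear in s.
The x-component gives (-14)s + (238) = 0, so s = 17.
The remaining components then also vanish.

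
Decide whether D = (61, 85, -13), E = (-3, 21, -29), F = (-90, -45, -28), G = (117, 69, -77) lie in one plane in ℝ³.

The four points are coplanar iff the 3×3 determinant with rows DE, DF, DG is zero.
Rows: (-64, -64, -16), (-151, -130, -15), (56, -16, -64).
Expanding along the first row: (-64)(8080) − (-64)(10504) + (-16)(9696) = 0.
Zero determinant ⇒ coplanar.

Yes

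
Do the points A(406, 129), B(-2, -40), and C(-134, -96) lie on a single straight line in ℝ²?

No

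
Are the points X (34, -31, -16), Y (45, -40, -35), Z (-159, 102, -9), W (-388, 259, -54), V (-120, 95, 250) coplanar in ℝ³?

No

The plane through X, Y, Z has normal n = XY × XZ = (2464, 3590, -274) and equation n·P = -23130.
Checking the remaining points: n·W = -11426, n·V = -23130.
Since n·W = -11426 ≠ -23130, W is off the plane and the points are not all coplanar.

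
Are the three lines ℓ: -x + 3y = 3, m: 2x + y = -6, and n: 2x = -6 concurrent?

The three lines meet at one point iff the augmented coefficient matrix [aᵢ bᵢ cᵢ] has rank < 3, i.e. its determinant vanishes.
Here the determinant is 0.
It vanishes, so the lines are concurrent at (-3, 0).

Yes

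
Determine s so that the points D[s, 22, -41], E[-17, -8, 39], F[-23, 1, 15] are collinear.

Direction EF = (-6, 9, -24). From the y-coordinate of D, the parameter along the line is τ = (22 − (-8))/9 = 10/3.
Then s = (-17) + 10/3·(-6) = -37.

-37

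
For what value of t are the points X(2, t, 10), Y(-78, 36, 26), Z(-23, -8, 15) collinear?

-28

Direction YZ = (55, -44, -11). From the x-coordinate of X, the parameter along the line is τ = (2 − (-78))/55 = 16/11.
Then t = 36 + 16/11·(-44) = -28.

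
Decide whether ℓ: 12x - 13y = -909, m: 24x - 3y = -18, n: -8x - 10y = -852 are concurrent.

Lines aᵢx + bᵢy = cᵢ with pairwise distinct directions are concurrent exactly when det[aᵢ bᵢ cᵢ] = 0.
Here the determinant is 792.
Nonzero, so no common point exists.

No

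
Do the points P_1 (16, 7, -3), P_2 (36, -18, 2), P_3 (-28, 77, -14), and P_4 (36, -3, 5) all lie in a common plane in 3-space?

No

With P_1 as base: P_1P_2 = (20, -25, 5), P_1P_3 = (-44, 70, -11), P_1P_4 = (20, -10, 8).
P_1P_3 × P_1P_4 = (450, 132, -960).
P_1P_2 · (P_1P_3 × P_1P_4) = 900.
Since 900 ≠ 0, the four points are not coplanar.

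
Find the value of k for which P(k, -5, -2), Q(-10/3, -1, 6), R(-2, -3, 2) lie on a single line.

-2/3

Direction QR = (4/3, -2, -4). From the y-coordinate of P, the parameter along the line is τ = (-5 − (-1))/(-2) = 2.
Then k = (-10/3) + 2·(4/3) = -2/3.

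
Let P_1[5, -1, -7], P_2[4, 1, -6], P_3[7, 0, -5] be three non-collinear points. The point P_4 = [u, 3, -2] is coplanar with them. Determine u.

A normal to the plane is n = P_1P_2 × P_1P_3 = (3, 4, -5).
P_4 lies in the plane iff n · P_1P_4 = 0.
This gives (3)u + (-24) = 0, so u = 8.

8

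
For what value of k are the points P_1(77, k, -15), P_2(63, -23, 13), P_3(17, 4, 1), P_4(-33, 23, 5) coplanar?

-12

Coplanarity ⇔ det[P_1P_2; P_1P_3; P_1P_4] = 0.
Expanding, this is linear in k: (-784)k + (-9408) = 0.
So k = -12.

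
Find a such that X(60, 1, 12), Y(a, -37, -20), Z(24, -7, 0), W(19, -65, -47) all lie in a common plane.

49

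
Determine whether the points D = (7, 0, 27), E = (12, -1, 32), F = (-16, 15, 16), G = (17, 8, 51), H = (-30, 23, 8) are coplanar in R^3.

No

The plane through D, E, F has normal n = DE × DF = (-64, -60, 52) and equation n·P = 956.
Checking the remaining points: n·G = 1084, n·H = 956.
Since n·G = 1084 ≠ 956, G is off the plane and the points are not all coplanar.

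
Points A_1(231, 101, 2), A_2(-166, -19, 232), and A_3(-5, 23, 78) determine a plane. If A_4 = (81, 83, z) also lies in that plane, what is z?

The plane through A_1, A_2, A_3 has equation 8820x − 24108y + 2646z = -392196.
Substituting A_4: (2646)z + (-1286544) = -392196, so z = 338.

338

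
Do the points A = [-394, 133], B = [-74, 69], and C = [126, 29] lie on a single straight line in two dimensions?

AB = (320, -64), AC = (520, -104).
Twice the signed area of △ABC is (320)(-104) − (-64)(520) = 0.
The triangle is degenerate (zero area), so the points are collinear.

Yes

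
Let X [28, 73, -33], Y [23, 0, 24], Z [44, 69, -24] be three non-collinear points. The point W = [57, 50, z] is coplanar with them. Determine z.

-4

A normal to the plane is n = XY × XZ = (-429, 957, 1188).
W lies in the plane iff n · XW = 0.
This gives (1188)z + (4752) = 0, so z = -4.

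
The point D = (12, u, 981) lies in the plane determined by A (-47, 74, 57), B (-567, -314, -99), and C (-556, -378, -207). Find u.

A normal to the plane is n = AB × AC = (31920, -57876, 37548).
D lies in the plane iff n · AD = 0.
This gives (-57876)u + (40860456) = 0, so u = 706.

706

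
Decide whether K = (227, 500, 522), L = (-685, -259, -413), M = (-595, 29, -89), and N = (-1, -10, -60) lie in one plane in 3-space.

Yes

With K as base: KL = (-912, -759, -935), KM = (-822, -471, -611), KN = (-228, -510, -582).
KM × KN = (-37488, -339096, 311832).
KL · (KM × KN) = 0.
The scalar triple product vanishes, so the four points are coplanar.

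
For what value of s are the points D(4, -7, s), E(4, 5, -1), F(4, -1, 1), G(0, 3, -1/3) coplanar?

The points are coplanar iff DE · (DF × DG) = 0.
Expanding, this is linear in s: (24)s + (-72) = 0.
So s = 3.

3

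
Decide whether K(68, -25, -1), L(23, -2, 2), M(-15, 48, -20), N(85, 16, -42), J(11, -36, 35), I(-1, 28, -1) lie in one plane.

No

The plane through K, L, M has normal n = KL × KM = (-656, -1104, -1376) and equation n·P = -15632.
Checking the remaining points: n·N = -15632, n·J = -15632, n·I = -28880.
Since n·I = -28880 ≠ -15632, I is off the plane and the points are not all coplanar.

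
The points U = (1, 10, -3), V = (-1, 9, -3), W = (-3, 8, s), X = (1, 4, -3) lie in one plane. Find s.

Normal to plane UVX: n = (0, 0, 12); plane equation n·P = -36.
Requiring n·W = -36: (12)s + (0) = -36.
So s = -3.

-3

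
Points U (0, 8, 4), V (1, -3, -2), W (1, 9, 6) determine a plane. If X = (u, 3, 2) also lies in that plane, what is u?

1

The plane through U, V, W has equation −16x − 8y + 12z = -16.
Substituting X: (-16)u + (0) = -16, so u = 1.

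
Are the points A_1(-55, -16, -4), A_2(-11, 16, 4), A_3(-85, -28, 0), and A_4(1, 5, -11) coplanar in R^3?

No

The four points are coplanar iff the 3×3 determinant with rows A_1A_2, A_1A_3, A_1A_4 is zero.
Rows: (44, 32, 8), (-30, -12, 4), (56, 21, -7).
Expanding along the first row: (44)(0) − (32)(-14) + (8)(42) = 784.
Nonzero ⇒ not coplanar.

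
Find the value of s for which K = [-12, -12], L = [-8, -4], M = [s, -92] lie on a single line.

-52

The three points are collinear iff det[KL; KM] = 0.
This determinant is linear in s: (-8)s + (-416) = 0, so s = -52.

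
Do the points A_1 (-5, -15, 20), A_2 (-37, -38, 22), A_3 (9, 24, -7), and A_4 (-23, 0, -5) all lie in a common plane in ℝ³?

No

The four points are coplanar iff the 3×3 determinant with rows A_1A_2, A_1A_3, A_1A_4 is zero.
Rows: (-32, -23, 2), (14, 39, -27), (-18, 15, -25).
Expanding along the first row: (-32)(-570) − (-23)(-836) + (2)(912) = 836.
Nonzero ⇒ not coplanar.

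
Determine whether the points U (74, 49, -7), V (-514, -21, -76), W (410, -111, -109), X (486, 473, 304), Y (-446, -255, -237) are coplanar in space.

No

The plane through U, V, W has normal n = UV × UW = (-3900, -83160, 117600) and equation n·P = -5186640.
Checking the remaining points: n·X = -5479680, n·Y = -4926000.
Since n·X = -5479680 ≠ -5186640, X is off the plane and the points are not all coplanar.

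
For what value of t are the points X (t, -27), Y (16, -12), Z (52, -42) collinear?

34

Collinearity: (X − Y) must be parallel to (Z − Y) = (36, -30).
Cross-multiplying the components: (t − 16)·(-30) = (-15)·(36).
Solving gives t = 34.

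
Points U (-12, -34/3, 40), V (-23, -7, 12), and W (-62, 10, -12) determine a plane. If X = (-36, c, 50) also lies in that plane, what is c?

-1/3

The plane through U, V, W has equation 372x + 828y − 18z = -14568.
Substituting X: (828)c + (-14292) = -14568, so c = -1/3.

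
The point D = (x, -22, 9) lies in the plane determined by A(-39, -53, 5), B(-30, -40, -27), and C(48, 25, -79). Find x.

7

Coplanarity requires AB · (AC × AD) = 0.
AB = (9, 13, -32), AC = (87, 78, -84); the triple product is linear in x with coefficient 1404 and constant term -9828.
Setting it to zero: x = 7.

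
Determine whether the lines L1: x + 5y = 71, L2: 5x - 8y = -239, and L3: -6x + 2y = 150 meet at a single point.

Yes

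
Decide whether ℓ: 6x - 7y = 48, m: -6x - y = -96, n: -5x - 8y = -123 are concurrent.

Lines aᵢx + bᵢy = cᵢ with pairwise distinct directions are concurrent exactly when det[aᵢ bᵢ cᵢ] = 0.
Here the determinant is 0.
It vanishes, so the lines are concurrent at (15, 6).

Yes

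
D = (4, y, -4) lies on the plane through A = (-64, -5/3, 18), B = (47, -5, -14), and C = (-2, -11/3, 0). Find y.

The plane through A, B, C has equation −4x + 14y − (46/3)z = -130/3.
Substituting D: (14)y + (136/3) = -130/3, so y = -19/3.

-19/3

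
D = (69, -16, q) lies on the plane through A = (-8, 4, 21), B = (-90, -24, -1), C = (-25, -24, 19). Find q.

Coplanarity requires AB · (AC × AD) = 0.
AB = (-82, -28, -22), AC = (-17, -28, -2); the triple product is linear in q with coefficient 1820 and constant term -85540.
Setting it to zero: q = 47.

47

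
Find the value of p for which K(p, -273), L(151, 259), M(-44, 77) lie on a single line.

Collinearity: (K − L) must be parallel to (M − L) = (-195, -182).
Cross-multiplying the components: (p − 151)·(-182) = (-532)·(-195).
Solving gives p = -419.

-419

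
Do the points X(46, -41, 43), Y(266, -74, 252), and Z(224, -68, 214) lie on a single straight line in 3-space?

XY = (220, -33, 209), XZ = (178, -27, 171).
Comparing components 3 and 1: (209)(178) − (220)(171) = -418 ≠ 0, so XY and XZ are not parallel and the points are not collinear.

No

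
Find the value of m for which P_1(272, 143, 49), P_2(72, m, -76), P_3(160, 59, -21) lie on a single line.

Direction P_1P_3 = (-112, -84, -70). From the x-coordinate of P_2, the parameter along the line is τ = (72 − 272)/(-112) = 25/14.
Then m = 143 + 25/14·(-84) = -7.

-7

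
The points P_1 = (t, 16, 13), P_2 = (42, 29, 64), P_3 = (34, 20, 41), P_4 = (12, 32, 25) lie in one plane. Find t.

18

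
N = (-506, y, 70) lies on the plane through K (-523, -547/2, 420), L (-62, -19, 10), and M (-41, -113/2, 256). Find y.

-202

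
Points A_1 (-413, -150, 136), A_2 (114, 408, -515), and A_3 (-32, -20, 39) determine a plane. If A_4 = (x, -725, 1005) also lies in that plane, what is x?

-20

A normal to the plane is n = A_1A_2 × A_1A_3 = (30504, -196912, -144088).
A_4 lies in the plane iff n · A_1A_4 = 0.
This gives (30504)x + (610080) = 0, so x = -20.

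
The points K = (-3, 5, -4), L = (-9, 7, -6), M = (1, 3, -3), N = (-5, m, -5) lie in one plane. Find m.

Normal to plane KLM: n = (-2, -2, 4); plane equation n·P = -20.
Requiring n·N = -20: (-2)m + (-10) = -20.
So m = 5.

5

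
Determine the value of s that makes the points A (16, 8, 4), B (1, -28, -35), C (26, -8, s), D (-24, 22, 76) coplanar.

-34

Normal to plane ABD: n = (-2046, 2640, -1650); plane equation n·P = -18216.
Requiring n·C = -18216: (-1650)s + (-74316) = -18216.
So s = -34.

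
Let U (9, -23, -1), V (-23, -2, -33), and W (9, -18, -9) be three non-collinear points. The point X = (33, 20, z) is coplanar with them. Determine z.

Coplanarity requires UV · (UW × UX) = 0.
UV = (-32, 21, -32), UW = (0, 5, -8); the triple product is linear in z with coefficient -160 and constant term -11360.
Setting it to zero: z = -71.

-71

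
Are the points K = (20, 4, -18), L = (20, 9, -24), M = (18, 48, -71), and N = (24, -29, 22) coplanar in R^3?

With K as base: KL = (0, 5, -6), KM = (-2, 44, -53), KN = (4, -33, 40).
KM × KN = (11, -132, -110).
KL · (KM × KN) = 0.
The scalar triple product vanishes, so the four points are coplanar.

Yes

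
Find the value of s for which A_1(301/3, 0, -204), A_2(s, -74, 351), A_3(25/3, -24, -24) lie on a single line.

Direction A_1A_3 = (-92, -24, 180). From the y-coordinate of A_2, the parameter along the line is τ = (-74 − 0)/(-24) = 37/12.
Then s = 301/3 + 37/12·(-92) = -550/3.

-550/3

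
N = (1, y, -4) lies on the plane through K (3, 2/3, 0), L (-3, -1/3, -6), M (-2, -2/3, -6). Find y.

-2/3

A normal to the plane is n = KL × KM = (-2, -6, 3).
N lies in the plane iff n · KN = 0.
This gives (-6)y + (-4) = 0, so y = -2/3.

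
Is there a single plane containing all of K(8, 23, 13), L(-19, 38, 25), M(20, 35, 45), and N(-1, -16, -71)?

Yes

The four points are coplanar iff the 3×3 determinant with rows KL, KM, KN is zero.
Rows: (-27, 15, 12), (12, 12, 32), (-9, -39, -84).
Expanding along the first row: (-27)(240) − (15)(-720) + (12)(-360) = 0.
Zero determinant ⇒ coplanar.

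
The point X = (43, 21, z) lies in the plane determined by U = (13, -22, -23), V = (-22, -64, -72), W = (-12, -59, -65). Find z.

26

The plane through U, V, W has equation −49x − 245y + 245z = -882.
Substituting X: (245)z + (-7252) = -882, so z = 26.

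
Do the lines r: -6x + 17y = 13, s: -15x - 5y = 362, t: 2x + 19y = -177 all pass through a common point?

The three lines meet at one point iff the augmented coefficient matrix [aᵢ bᵢ cᵢ] has rank < 3, i.e. its determinant vanishes.
Here the determinant is -444.
Nonzero, so no common point exists.

No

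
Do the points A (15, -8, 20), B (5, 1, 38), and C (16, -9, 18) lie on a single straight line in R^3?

No

AB = (-10, 9, 18), AC = (1, -1, -2).
Comparing components 3 and 1: (18)(1) − (-10)(-2) = -2 ≠ 0, so AB and AC are not parallel and the points are not collinear.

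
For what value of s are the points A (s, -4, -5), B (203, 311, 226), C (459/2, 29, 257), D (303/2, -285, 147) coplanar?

35

Coplanarity ⇔ det[AB; AC; AD] = 0.
Expanding, this is linear in s: (-40754)s + (1426390) = 0.
So s = 35.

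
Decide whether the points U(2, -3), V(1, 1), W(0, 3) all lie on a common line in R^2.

No

UV = (-1, 4), UW = (-2, 6).
Twice the signed area of △UVW is (-1)(6) − (4)(-2) = 2.
The area is nonzero, so the three points are not collinear.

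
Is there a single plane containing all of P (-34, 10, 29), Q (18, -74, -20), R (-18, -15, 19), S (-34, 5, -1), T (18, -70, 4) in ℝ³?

Yes

The plane through P, Q, R has normal n = PQ × PR = (-385, -264, 44) and equation n·X = 11726.
Checking the remaining points: n·S = 11726, n·T = 11726.
All equal 11726, so all 5 points lie in one plane.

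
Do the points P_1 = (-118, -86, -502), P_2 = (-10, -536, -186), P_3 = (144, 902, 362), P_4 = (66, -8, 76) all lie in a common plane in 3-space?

No

The four points are coplanar iff the 3×3 determinant with rows P_1P_2, P_1P_3, P_1P_4 is zero.
Rows: (108, -450, 316), (262, 988, 864), (184, 78, 578).
Expanding along the first row: (108)(503672) − (-450)(-7540) + (316)(-161356) = 15080.
Nonzero ⇒ not coplanar.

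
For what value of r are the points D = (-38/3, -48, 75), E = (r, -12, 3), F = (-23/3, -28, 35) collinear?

Collinearity requires DE × DF = 0; each component is linear in r.
The y-component gives (40)r + (440/3) = 0, so r = -11/3.
The remaining components then also vanish.

-11/3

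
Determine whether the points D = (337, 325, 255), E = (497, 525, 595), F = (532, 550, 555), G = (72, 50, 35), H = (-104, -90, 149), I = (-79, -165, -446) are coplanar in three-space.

Yes

The plane through D, E, F has normal n = DE × DF = (-16500, 18300, -3000) and equation n·P = -378000.
Checking the remaining points: n·G = -378000, n·H = -378000, n·I = -378000.
All equal -378000, so all 6 points lie in one plane.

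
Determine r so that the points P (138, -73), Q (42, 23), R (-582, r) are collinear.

647

The three points are collinear iff det[PQ; PR] = 0.
This determinant is linear in r: (-96)r + (62112) = 0, so r = 647.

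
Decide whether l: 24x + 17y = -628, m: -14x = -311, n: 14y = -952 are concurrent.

No

Lines aᵢx + bᵢy = cᵢ with pairwise distinct directions are concurrent exactly when det[aᵢ bᵢ cᵢ] = 0.
Here the determinant is 1008.
Nonzero, so no common point exists.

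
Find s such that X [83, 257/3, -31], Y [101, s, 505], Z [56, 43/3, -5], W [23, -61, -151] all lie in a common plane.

289/3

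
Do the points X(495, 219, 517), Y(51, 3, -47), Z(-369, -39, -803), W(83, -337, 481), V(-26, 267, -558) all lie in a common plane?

Yes

The plane through X, Y, Z has normal n = XY × XZ = (139608, -98784, -72072) and equation n·P = 10211040.
Checking the remaining points: n·W = 10211040, n·V = 10211040.
All equal 10211040, so all 5 points lie in one plane.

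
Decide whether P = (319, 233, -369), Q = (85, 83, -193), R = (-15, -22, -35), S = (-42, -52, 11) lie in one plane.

The four points are coplanar iff the 3×3 determinant with rows PQ, PR, PS is zero.
Rows: (-234, -150, 176), (-334, -255, 334), (-361, -285, 380).
Expanding along the first row: (-234)(-1710) − (-150)(-6346) + (176)(3135) = 0.
Zero determinant ⇒ coplanar.

Yes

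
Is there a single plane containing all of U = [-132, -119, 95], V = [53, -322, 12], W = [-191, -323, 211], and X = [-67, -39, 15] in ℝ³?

With U as base: UV = (185, -203, -83), UW = (-59, -204, 116), UX = (65, 80, -80).
UW × UX = (7040, 2820, 8540).
UV · (UW × UX) = 21120.
Since 21120 ≠ 0, the four points are not coplanar.

No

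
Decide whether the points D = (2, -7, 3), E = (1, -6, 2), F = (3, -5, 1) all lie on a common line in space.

No

DE = (-1, 1, -1), DF = (1, 2, -2).
Comparing components 3 and 1: (-1)(1) − (-1)(-2) = -3 ≠ 0, so DE and DF are not parallel and the points are not collinear.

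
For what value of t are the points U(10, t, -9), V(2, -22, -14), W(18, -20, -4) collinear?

-21

Collinearity requires UV × UW = 0; each component is linear in t.
The x-component gives (-10)t + (-210) = 0, so t = -21.
The remaining components then also vanish.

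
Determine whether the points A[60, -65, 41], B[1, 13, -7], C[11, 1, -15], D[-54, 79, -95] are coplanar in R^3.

No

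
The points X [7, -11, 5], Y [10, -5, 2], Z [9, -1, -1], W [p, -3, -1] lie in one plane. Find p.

5

Normal to plane XYZ: n = (-6, 12, 18); plane equation n·P = -84.
Requiring n·W = -84: (-6)p + (-54) = -84.
So p = 5.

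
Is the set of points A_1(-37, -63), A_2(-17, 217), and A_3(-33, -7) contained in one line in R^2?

Yes

A_1A_2 = (20, 280), A_1A_3 = (4, 56).
Twice the signed area of △A_1A_2A_3 is (20)(56) − (280)(4) = 0.
The triangle is degenerate (zero area), so the points are collinear.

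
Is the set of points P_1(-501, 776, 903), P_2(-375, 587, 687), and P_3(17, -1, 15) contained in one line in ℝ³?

Yes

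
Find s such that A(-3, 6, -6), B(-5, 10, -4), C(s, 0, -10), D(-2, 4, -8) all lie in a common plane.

0

The points are coplanar iff AB · (AC × AD) = 0.
Expanding, this is linear in s: (4)s + (0) = 0.
So s = 0.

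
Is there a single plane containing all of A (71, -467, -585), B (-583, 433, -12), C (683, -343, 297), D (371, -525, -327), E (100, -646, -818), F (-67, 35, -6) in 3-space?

The plane through A, B, C has normal n = AB × AC = (722748, 927504, -631896) and equation n·P = -12170100.
Checking the remaining points: n·D = -12170100, n·E = -10001856, n·F = -12170100.
Since n·E = -10001856 ≠ -12170100, E is off the plane and the points are not all coplanar.

No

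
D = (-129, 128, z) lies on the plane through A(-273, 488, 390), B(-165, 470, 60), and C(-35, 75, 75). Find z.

321

Coplanarity requires AB · (AC × AD) = 0.
AB = (108, -18, -330), AC = (238, -413, -315); the triple product is linear in z with coefficient -40320 and constant term 12942720.
Setting it to zero: z = 321.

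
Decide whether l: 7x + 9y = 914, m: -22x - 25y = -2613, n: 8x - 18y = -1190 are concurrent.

Yes

Lines aᵢx + bᵢy = cᵢ with pairwise distinct directions are concurrent exactly when det[aᵢ bᵢ cᵢ] = 0.
Here the determinant is 0.
It vanishes, so the lines are concurrent at (29, 79).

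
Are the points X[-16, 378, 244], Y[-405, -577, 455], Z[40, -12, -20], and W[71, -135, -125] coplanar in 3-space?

Yes

With X as base: XY = (-389, -955, 211), XZ = (56, -390, -264), XW = (87, -513, -369).
XZ × XW = (8478, -2304, 5202).
XY · (XZ × XW) = 0.
The scalar triple product vanishes, so the four points are coplanar.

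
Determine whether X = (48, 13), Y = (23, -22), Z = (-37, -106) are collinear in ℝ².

Yes

XY = (-25, -35), XZ = (-85, -119).
Checking proportionality: XZ = 17/5·XY, so the vectors are parallel and the points are collinear.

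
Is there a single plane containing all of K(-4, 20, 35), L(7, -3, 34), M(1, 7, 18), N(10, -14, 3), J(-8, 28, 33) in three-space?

Yes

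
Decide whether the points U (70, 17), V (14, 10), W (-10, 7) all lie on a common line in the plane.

Yes

UV = (-56, -7), UW = (-80, -10).
Twice the signed area of △UVW is (-56)(-10) − (-7)(-80) = 0.
The triangle is degenerate (zero area), so the points are collinear.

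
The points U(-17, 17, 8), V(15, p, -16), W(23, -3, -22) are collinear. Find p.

Direction UW = (40, -20, -30). From the x-coordinate of V, the parameter along the line is τ = (15 − (-17))/40 = 4/5.
Then p = 17 + 4/5·(-20) = 1.

1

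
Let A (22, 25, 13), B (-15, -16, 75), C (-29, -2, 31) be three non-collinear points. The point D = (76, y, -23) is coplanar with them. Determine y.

61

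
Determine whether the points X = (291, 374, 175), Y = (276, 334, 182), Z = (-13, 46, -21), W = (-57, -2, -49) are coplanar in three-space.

The four points are coplanar iff the 3×3 determinant with rows XY, XZ, XW is zero.
Rows: (-15, -40, 7), (-304, -328, -196), (-348, -376, -224).
Expanding along the first row: (-15)(-224) − (-40)(-112) + (7)(160) = 0.
Zero determinant ⇒ coplanar.

Yes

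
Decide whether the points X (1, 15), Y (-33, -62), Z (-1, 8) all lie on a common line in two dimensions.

XY = (-34, -77), XZ = (-2, -7).
det[XY; XZ] = (-34)(-7) − (-77)(-2) = 84.
The determinant is nonzero, so they are not collinear.

No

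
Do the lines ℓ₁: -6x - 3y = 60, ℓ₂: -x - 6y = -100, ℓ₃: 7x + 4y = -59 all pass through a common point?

Intersecting ℓ₁ and ℓ₂: solving the 2×2 system gives (x, y) = (-20, 20).
Substitute into ℓ₃: (7)(-20) + (4)(20) = -60.
But ℓ₃ requires -59 ≠ -60, so the three lines have no common point.

No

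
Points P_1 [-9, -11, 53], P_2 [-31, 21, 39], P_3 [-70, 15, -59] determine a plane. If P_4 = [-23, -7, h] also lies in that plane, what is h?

Coplanarity requires P_1P_2 · (P_1P_3 × P_1P_4) = 0.
P_1P_2 = (-22, 32, -14), P_1P_3 = (-61, 26, -112); the triple product is linear in h with coefficient 1380 and constant term -34500.
Setting it to zero: h = 25.

25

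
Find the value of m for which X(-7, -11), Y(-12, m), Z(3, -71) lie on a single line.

19

The three points are collinear iff det[XY; XZ] = 0.
This determinant is linear in m: (-10)m + (190) = 0, so m = 19.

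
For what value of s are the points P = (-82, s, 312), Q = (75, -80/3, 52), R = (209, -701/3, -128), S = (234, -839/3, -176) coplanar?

241

The points are coplanar iff PQ · (PR × PS) = 0.
Expanding, this is linear in s: (-1932)s + (465612) = 0.
So s = 241.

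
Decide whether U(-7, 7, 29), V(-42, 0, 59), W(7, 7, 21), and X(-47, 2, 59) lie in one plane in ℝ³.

Yes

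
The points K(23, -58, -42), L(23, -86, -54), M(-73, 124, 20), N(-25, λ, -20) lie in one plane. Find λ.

Coplanarity ⇔ det[KL; KM; KN] = 0.
Expanding, this is linear in λ: (1152)λ + (-13824) = 0.
So λ = 12.

12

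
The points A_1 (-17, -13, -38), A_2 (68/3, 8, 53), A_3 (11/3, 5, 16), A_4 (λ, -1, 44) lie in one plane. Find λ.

67/3

Coplanarity ⇔ det[A_1A_2; A_1A_3; A_1A_4] = 0.
Expanding, this is linear in λ: (-504)λ + (11256) = 0.
So λ = 67/3.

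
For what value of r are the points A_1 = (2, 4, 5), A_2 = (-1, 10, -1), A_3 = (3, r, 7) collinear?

2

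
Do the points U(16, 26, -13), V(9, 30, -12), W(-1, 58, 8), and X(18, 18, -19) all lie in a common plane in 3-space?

Yes

The four points are coplanar iff the 3×3 determinant with rows UV, UW, UX is zero.
Rows: (-7, 4, 1), (-17, 32, 21), (2, -8, -6).
Expanding along the first row: (-7)(-24) − (4)(60) + (1)(72) = 0.
Zero determinant ⇒ coplanar.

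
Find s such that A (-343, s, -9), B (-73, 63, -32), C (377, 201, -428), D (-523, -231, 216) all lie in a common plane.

-246

The points are coplanar iff AB · (AC × AD) = 0.
Expanding, this is linear in s: (-66600)s + (-16383600) = 0.
So s = -246.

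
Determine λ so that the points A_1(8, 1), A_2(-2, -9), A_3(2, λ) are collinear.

-5

Collinearity: (A_3 − A_1) must be parallel to (A_2 − A_1) = (-10, -10).
Cross-multiplying the components: (λ − 1)·(-10) = (-6)·(-10).
Solving gives λ = -5.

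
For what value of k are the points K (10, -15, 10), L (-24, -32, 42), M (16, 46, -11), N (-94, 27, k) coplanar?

83

The points are coplanar iff KL · (KM × KN) = 0.
Expanding, this is linear in k: (-1972)k + (163676) = 0.
So k = 83.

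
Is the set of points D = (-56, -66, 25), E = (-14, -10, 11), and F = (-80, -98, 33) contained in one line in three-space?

DE = (42, 56, -14), DF = (-24, -32, 8).
Each component of DF is -4/7 times the corresponding component of DE, so DF = -4/7·DE and the points are collinear.

Yes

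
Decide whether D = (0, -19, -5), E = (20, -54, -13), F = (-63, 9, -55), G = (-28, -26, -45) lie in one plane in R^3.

Yes

The four points are coplanar iff the 3×3 determinant with rows DE, DF, DG is zero.
Rows: (20, -35, -8), (-63, 28, -50), (-28, -7, -40).
Expanding along the first row: (20)(-1470) − (-35)(1120) + (-8)(1225) = 0.
Zero determinant ⇒ coplanar.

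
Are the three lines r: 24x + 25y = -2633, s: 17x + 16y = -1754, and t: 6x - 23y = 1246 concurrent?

No

Intersecting r and s: solving the 2×2 system gives (x, y) = (-42, -65).
Substitute into t: (6)(-42) + (-23)(-65) = 1243.
But t requires 1246 ≠ 1243, so the three lines have no common point.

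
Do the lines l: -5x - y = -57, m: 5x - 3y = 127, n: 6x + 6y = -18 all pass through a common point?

No

The three lines meet at one point iff the augmented coefficient matrix [aᵢ bᵢ cᵢ] has rank < 3, i.e. its determinant vanishes.
Here the determinant is -48.
Nonzero, so no common point exists.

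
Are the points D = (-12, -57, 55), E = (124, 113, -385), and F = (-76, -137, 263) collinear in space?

DE = (136, 170, -440), DF = (-64, -80, 208).
Comparing components 2 and 3: (170)(208) − (-440)(-80) = 160 ≠ 0, so DE and DF are not parallel and the points are not collinear.

No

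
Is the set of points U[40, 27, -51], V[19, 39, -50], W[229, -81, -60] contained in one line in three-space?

UV = (-21, 12, 1), UW = (189, -108, -9).
UV × UW = (0, 0, 0).
The cross product vanishes, so the three points are collinear.

Yes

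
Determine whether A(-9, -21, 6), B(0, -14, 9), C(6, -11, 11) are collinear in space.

No

AB = (9, 7, 3), AC = (15, 10, 5).
AB × AC = (5, 0, -15).
The cross product is nonzero, so the points do not lie on one line.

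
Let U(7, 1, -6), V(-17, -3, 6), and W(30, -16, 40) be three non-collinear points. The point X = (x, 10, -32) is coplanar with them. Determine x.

36

The plane through U, V, W has equation 20x + 1380y + 500z = -1480.
Substituting X: (20)x + (-2200) = -1480, so x = 36.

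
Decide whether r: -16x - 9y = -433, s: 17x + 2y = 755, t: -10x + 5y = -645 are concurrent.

No

Intersecting r and s: solving the 2×2 system gives (x, y) = (49, -39).
Substitute into t: (-10)(49) + (5)(-39) = -685.
But t requires -645 ≠ -685, so the three lines have no common point.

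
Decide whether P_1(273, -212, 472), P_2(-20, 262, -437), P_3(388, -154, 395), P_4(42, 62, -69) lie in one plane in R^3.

With P_1 as base: P_1P_2 = (-293, 474, -909), P_1P_3 = (115, 58, -77), P_1P_4 = (-231, 274, -541).
P_1P_3 × P_1P_4 = (-10280, 80002, 44908).
P_1P_2 · (P_1P_3 × P_1P_4) = 111616.
Since 111616 ≠ 0, the four points are not coplanar.

No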